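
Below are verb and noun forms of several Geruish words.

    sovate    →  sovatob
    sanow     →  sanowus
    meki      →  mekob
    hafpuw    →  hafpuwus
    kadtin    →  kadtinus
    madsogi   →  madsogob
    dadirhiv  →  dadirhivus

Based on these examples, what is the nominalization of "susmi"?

"susmi" ends in a vowel. The stems ending in a vowel (meki → mekob, sovate → sovatob, madsogi → madsogob) drop the final letter and add -ob.
The other pattern: stems ending in a consonant add -us.
So susmi → susmob.

susmob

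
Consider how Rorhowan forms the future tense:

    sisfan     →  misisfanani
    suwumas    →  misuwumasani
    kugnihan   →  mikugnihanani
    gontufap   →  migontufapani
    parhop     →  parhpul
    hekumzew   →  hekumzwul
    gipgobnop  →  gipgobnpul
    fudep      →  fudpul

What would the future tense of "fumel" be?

fumlul

gontufap and parhop both end in -p yet inflect differently (migontufapani, parhpul), so the final letter is not what conditions the rule; the last vowel is.
"fumel" has last vowel 'e'. The stems whose last vowel is 'e' (hekumzew → hekumzwul, fudep → fudpul) delete the last vowel and add -ul.
The other pattern: stems whose last vowel is 'a' add mi- … -ani around the stem.
So fumel → fumlul.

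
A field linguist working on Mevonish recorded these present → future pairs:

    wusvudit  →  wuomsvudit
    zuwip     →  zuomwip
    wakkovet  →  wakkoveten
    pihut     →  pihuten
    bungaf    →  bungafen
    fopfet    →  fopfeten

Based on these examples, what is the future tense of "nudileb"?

wusvudit and wakkovet both end in -t yet inflect differently (wuomsvudit, wakkoveten), so the final letter is not what conditions the rule; the last vowel is.
"nudileb" has last vowel 'e'. The stems whose last vowel is 'e' (wakkovet → wakkoveten, fopfet → fopfeten) add -en.
The other pattern: stems whose last vowel is 'i' insert -om- after the first vowel.
So nudileb → nudileben.

nudileben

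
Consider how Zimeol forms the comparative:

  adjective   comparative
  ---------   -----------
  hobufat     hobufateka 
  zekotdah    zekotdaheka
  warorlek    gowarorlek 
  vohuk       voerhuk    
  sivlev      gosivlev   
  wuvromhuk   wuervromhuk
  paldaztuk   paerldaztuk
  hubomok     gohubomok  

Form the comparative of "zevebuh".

zeervebuh

vohuk and warorlek both end in -k yet inflect differently (voerhuk, gowarorlek), so the final letter is not what conditions the rule; the last vowel is.
"zevebuh" has last vowel 'u'. The stems whose last vowel is 'u' (vohuk → voerhuk, wuvromhuk → wuervromhuk, paldaztuk → paerldaztuk) insert -er- after the first vowel.
The other patterns: stems whose last vowel is 'a' add -eka; stems whose last vowel is 'e' or 'o' add the prefix go-.
So zevebuh → zeervebuh.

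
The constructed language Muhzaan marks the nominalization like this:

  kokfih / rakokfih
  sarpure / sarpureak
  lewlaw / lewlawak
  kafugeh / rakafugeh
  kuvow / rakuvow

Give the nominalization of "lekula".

kuvow and lewlaw both end in -w yet inflect differently (rakuvow, lewlawak), so the final letter is not what conditions the rule; the first letter is.
"lekula" begins with l-. The one such stem in the data (lewlaw → lewlawak) adds -ak, so the same rule applies.
The other pattern: stems beginning with k- add the prefix ra-.
So lekula → lekulaak.

lekulaak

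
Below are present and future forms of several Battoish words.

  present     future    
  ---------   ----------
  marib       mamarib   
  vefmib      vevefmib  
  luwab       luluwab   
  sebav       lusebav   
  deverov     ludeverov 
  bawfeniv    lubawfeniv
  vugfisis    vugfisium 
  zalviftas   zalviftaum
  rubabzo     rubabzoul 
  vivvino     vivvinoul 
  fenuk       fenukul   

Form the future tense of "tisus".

tisuum

marib and bawfeniv both have last vowel 'i' yet inflect differently (mamarib, lubawfeniv), so the last vowel is not what conditions the rule; the final letter is.
"tisus" ends in -s. The stems ending in -s (vugfisis → vugfisium, zalviftas → zalviftaum) drop the final letter and add -um.
The other patterns: stems ending in -b repeat the first consonant+vowel as a prefix; stems ending in -v add the prefix lu-; stems ending in -k or -o add -ul.
So tisus → tisuum.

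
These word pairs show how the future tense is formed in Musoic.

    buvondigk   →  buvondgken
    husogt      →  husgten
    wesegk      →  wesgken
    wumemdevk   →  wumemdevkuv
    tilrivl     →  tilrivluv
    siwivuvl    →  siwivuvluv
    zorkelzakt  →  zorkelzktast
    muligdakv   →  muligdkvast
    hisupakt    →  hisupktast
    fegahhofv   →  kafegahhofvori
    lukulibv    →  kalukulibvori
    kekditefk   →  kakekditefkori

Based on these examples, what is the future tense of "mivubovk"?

buvondigk and wumemdevk both end in -k yet inflect differently (buvondgken, wumemdevkuv), so the final letter is not what conditions the rule; the second-to-last letter is.
"mivubovk" has second-to-last letter 'v'. The stems whose second-to-last letter is 'v' (wumemdevk → wumemdevkuv, tilrivl → tilrivluv, siwivuvl → siwivuvluv) add -uv.
So mivubovk → mivubovkuv.

mivubovkuv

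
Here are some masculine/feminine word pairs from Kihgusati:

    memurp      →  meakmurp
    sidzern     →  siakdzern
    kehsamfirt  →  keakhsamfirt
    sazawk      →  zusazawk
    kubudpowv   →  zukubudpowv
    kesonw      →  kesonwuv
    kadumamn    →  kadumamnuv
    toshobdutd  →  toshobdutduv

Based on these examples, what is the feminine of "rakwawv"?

zurakwawv

sidzern and kadumamn both end in -n yet inflect differently (siakdzern, kadumamnuv), so the final letter is not what conditions the rule; the second-to-last letter is.
"rakwawv" has second-to-last letter 'w'. The stems whose second-to-last letter is 'w' (sazawk → zusazawk, kubudpowv → zukubudpowv) add the prefix zu-.
The other patterns: stems whose second-to-last letter is 'r' insert -ak- after the first vowel; stems whose second-to-last letter is 'm', 'n' or 't' add -uv.
So rakwawv → zurakwawv.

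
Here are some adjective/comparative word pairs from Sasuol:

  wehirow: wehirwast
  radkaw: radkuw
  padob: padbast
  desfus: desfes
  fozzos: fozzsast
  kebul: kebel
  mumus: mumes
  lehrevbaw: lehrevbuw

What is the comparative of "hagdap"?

hagdup

"hagdap" has last vowel 'a'. The stems whose last vowel is 'a' (radkaw → radkuw, lehrevbaw → lehrevbuw) change the last vowel to 'u'.
The other patterns: stems whose last vowel is 'o' delete the last vowel and add -ast; stems whose last vowel is 'u' change the last vowel to 'e'.
So hagdap → hagdup.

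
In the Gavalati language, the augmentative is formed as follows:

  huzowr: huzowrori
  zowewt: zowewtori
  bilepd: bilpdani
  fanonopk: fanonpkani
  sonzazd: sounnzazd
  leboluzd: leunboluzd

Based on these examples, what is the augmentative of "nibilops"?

nibilpsani

"nibilops" has second-to-last letter 'p'. The stems whose second-to-last letter is 'p' (bilepd → bilpdani, fanonopk → fanonpkani) delete the last vowel and add -ani.
The other patterns: stems whose second-to-last letter is 'w' add -ori; stems whose second-to-last letter is 'z' insert -un- after the first vowel.
So nibilops → nibilpsani.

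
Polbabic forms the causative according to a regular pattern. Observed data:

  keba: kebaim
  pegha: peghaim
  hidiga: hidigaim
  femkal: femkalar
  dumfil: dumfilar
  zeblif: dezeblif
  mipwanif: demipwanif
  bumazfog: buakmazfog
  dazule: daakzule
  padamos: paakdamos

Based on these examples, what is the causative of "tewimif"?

keba and femkal both have last vowel 'a' yet inflect differently (kebaim, femkalar), so the last vowel is not what conditions the rule; the final letter is.
"tewimif" ends in -f. The stems ending in -f (zeblif → dezeblif, mipwanif → demipwanif) add the prefix de-.
So tewimif → detewimif.

detewimif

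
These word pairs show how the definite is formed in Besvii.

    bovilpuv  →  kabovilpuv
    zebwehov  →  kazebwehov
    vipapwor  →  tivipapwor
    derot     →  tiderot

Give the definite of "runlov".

karunlov

"runlov" ends in -v. The stems ending in -v (bovilpuv → kabovilpuv, zebwehov → kazebwehov) add the prefix ka-.
The other pattern: stems ending in -r or -t add the prefix ti-.
So runlov → karunlov.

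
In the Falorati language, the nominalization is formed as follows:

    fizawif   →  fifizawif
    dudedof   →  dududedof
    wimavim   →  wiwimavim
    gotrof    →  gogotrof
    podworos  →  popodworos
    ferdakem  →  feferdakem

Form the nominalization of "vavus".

vavavus

Every pair shown (fizawif → fifizawif, dudedof → dududedof, wimavim → wiwimavim, …) follows the same rule: repeat the first consonant+vowel as a prefix.
So vavus → vavavus.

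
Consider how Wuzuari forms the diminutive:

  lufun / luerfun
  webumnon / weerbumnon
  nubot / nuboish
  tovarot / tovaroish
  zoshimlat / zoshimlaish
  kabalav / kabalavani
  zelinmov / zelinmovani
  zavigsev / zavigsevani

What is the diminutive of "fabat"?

webumnon and nubot both have last vowel 'o' yet inflect differently (weerbumnon, nuboish), so the last vowel is not what conditions the rule; the final letter is.
"fabat" ends in -t. The stems ending in -t (nubot → nuboish, tovarot → tovaroish, zoshimlat → zoshimlaish) drop the final letter and add -ish.
The other patterns: stems ending in -n insert -er- after the first vowel; stems ending in -v add -ani.
So fabat → fabaish.

fabaish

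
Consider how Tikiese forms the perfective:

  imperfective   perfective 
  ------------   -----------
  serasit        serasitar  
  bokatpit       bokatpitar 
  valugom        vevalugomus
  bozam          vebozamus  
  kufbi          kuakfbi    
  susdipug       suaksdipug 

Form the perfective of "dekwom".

"dekwom" ends in -m. The stems ending in -m (valugom → vevalugomus, bozam → vebozamus) add ve- … -us around the stem.
The other patterns: stems ending in -t add -ar; stems ending in -g or -i insert -ak- after the first vowel.
So dekwom → vedekwomus.

vedekwomus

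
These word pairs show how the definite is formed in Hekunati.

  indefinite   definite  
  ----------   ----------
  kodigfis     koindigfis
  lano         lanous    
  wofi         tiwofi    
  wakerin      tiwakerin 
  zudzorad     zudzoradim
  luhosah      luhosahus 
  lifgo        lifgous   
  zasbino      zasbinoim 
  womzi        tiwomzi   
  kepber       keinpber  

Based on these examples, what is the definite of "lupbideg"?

lupbidegus

"lupbideg" begins with l-. The stems beginning with l- (luhosah → luhosahus, lano → lanous, lifgo → lifgous) add -us.
The other patterns: stems beginning with z- add -im; stems beginning with w- add the prefix ti-; stems beginning with k- insert -in- after the first vowel.
So lupbideg → lupbidegus.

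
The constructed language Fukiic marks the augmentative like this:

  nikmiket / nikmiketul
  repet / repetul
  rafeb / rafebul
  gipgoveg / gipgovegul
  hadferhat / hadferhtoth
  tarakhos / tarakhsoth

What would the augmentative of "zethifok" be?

zethifkoth

nikmiket and hadferhat both end in -t yet inflect differently (nikmiketul, hadferhtoth), so the final letter is not what conditions the rule; the last vowel is.
"zethifok" has last vowel 'o'. The one such stem in the data (tarakhos → tarakhsoth) deletes the last vowel and adds -oth (as does hadferhat), so the same rule applies.
So zethifok → zethifkoth.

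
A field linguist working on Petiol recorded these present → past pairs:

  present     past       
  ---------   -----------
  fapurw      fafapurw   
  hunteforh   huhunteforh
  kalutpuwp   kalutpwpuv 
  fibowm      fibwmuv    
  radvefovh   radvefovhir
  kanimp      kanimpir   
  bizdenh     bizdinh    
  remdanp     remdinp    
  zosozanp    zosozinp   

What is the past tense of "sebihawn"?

hunteforh and radvefovh both end in -h yet inflect differently (huhunteforh, radvefovhir), so the final letter is not what conditions the rule; the second-to-last letter is.
"sebihawn" has second-to-last letter 'w'. The stems whose second-to-last letter is 'w' (kalutpuwp → kalutpwpuv, fibowm → fibwmuv) delete the last vowel and add -uv.
So sebihawn → sebihwnuv.

sebihwnuv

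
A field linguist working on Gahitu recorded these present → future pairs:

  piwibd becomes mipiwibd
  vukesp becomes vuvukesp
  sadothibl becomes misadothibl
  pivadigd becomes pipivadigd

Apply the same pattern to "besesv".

bebesesv

"besesv" has second-to-last letter 's'. The one such stem in the data (vukesp → vuvukesp) repeats the first consonant+vowel as a prefix (as does pivadigd), so the same rule applies.
So besesv → bebesesv.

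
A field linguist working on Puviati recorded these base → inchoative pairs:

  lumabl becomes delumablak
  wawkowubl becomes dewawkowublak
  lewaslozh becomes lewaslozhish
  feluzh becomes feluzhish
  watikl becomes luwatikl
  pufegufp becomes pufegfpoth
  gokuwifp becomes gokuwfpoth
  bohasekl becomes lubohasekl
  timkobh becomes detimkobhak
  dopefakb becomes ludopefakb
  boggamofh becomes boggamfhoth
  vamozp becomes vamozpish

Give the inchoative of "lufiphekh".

lulufiphekh

"lufiphekh" has second-to-last letter 'k'. The stems whose second-to-last letter is 'k' (bohasekl → lubohasekl, watikl → luwatikl, dopefakb → ludopefakb) add the prefix lu-.
The other patterns: stems whose second-to-last letter is 'z' add -ish; stems whose second-to-last letter is 'f' delete the last vowel and add -oth; stems whose second-to-last letter is 'b' add de- … -ak around the stem.
So lufiphekh → lulufiphekh.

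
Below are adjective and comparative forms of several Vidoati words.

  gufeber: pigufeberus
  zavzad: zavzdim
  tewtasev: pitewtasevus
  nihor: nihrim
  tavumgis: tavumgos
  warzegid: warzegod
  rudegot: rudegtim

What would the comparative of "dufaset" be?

warzegid and zavzad both end in -d yet inflect differently (warzegod, zavzdim), so the final letter is not what conditions the rule; the last vowel is.
"dufaset" has last vowel 'e'. The stems whose last vowel is 'e' (gufeber → pigufeberus, tewtasev → pitewtasevus) add pi- … -us around the stem.
So dufaset → pidufasetus.

pidufasetus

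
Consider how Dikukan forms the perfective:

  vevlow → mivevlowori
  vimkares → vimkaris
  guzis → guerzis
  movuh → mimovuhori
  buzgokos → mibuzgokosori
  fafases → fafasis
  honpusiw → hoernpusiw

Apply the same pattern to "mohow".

"mohow" has last vowel 'o'. The stems whose last vowel is 'o' (vevlow → mivevlowori, buzgokos → mibuzgokosori) add mi- … -ori around the stem.
The other patterns: stems whose last vowel is 'i' insert -er- after the first vowel; stems whose last vowel is 'e' change the last vowel to 'i'.
So mohow → mimohowori.

mimohowori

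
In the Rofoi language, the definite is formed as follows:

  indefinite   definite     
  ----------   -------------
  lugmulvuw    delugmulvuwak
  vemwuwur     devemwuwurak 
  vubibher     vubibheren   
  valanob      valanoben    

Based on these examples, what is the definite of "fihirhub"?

defihirhubak

vemwuwur and vubibher both end in -r yet inflect differently (devemwuwurak, vubibheren), so the final letter is not what conditions the rule; the last vowel is.
"fihirhub" has last vowel 'u'. The stems whose last vowel is 'u' (lugmulvuw → delugmulvuwak, vemwuwur → devemwuwurak) add de- … -ak around the stem.
The other pattern: stems whose last vowel is 'e' or 'o' add -en.
So fihirhub → defihirhubak.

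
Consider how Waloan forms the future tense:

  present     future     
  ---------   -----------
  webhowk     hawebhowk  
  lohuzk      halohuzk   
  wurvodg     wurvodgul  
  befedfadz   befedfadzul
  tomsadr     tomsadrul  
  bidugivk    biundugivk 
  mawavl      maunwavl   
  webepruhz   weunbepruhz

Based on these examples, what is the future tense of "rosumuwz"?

"rosumuwz" has second-to-last letter 'w'. The one such stem in the data (webhowk → hawebhowk) adds the prefix ha-, so the same rule applies.
The other patterns: stems whose second-to-last letter is 'd' add -ul; stems whose second-to-last letter is 'h' or 'v' insert -un- after the first vowel.
So rosumuwz → harosumuwz.

harosumuwz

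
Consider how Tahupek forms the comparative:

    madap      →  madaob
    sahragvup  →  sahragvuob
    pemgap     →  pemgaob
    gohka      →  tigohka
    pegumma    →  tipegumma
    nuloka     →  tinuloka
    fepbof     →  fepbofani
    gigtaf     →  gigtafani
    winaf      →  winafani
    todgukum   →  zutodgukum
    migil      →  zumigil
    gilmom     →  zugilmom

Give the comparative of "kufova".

madap and gohka both have last vowel 'a' yet inflect differently (madaob, tigohka), so the last vowel is not what conditions the rule; the final letter is.
"kufova" ends in -a. The stems ending in -a (gohka → tigohka, pegumma → tipegumma, nuloka → tinuloka) add the prefix ti-.
So kufova → tikufova.

tikufova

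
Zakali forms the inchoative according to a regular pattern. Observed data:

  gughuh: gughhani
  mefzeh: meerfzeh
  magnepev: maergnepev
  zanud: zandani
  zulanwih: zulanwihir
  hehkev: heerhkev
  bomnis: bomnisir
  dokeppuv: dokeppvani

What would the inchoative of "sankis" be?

hehkev and dokeppuv both end in -v yet inflect differently (heerhkev, dokeppvani), so the final letter is not what conditions the rule; the last vowel is.
"sankis" has last vowel 'i'. The stems whose last vowel is 'i' (zulanwih → zulanwihir, bomnis → bomnisir) add -ir.
So sankis → sankisir.

sankisir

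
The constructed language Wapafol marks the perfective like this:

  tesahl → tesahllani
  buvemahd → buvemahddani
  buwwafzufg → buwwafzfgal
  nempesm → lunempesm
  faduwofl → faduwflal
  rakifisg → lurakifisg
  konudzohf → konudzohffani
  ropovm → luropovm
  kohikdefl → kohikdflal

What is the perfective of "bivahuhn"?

bivahuhnnani

"bivahuhn" has second-to-last letter 'h'. The stems whose second-to-last letter is 'h' (konudzohf → konudzohffani, buvemahd → buvemahddani, tesahl → tesahllani) double the final consonant and add -ani.
The other patterns: stems whose second-to-last letter is 'f' delete the last vowel and add -al; stems whose second-to-last letter is 's' or 'v' add the prefix lu-.
So bivahuhn → bivahuhnnani.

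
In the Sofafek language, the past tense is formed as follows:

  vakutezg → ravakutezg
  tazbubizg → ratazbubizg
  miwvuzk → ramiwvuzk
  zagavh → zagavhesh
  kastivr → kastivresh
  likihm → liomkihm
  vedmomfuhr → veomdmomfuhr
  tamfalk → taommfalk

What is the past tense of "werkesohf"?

weomrkesohf

kastivr and vedmomfuhr both end in -r yet inflect differently (kastivresh, veomdmomfuhr), so the final letter is not what conditions the rule; the second-to-last letter is.
"werkesohf" has second-to-last letter 'h'. The stems whose second-to-last letter is 'h' (likihm → liomkihm, vedmomfuhr → veomdmomfuhr) insert -om- after the first vowel.
The other patterns: stems whose second-to-last letter is 'z' add the prefix ra-; stems whose second-to-last letter is 'v' add -esh.
So werkesohf → weomrkesohf.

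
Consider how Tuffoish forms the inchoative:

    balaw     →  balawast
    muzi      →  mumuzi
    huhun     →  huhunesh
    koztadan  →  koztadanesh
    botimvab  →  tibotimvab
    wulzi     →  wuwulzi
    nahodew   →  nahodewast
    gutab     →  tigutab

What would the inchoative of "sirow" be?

sirowast

gutab and balaw both have last vowel 'a' yet inflect differently (tigutab, balawast), so the last vowel is not what conditions the rule; the final letter is.
"sirow" ends in -w. The stems ending in -w (nahodew → nahodewast, balaw → balawast) add -ast.
So sirow → sirowast.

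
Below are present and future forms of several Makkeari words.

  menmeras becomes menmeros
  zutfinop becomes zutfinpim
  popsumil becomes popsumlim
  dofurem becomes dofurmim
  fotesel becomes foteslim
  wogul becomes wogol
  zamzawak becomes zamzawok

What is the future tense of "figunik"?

wogul and fotesel both end in -l yet inflect differently (wogol, foteslim), so the final letter is not what conditions the rule; the last vowel is.
"figunik" has last vowel 'i'. The one such stem in the data (popsumil → popsumlim) deletes the last vowel and adds -im (as do dofurem, zutfinop), so the same rule applies.
The other pattern: stems whose last vowel is 'a' or 'u' change the last vowel to 'o'.
So figunik → figunkim.

figunkim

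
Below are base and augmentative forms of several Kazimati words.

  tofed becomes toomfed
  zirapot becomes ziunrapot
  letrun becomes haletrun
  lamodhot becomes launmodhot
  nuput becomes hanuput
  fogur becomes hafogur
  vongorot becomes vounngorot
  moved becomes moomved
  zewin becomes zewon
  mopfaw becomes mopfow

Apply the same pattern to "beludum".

habeludum

"beludum" has last vowel 'u'. The stems whose last vowel is 'u' (nuput → hanuput, fogur → hafogur, letrun → haletrun) add the prefix ha-.
The other patterns: stems whose last vowel is 'a' or 'i' change the last vowel to 'o'; stems whose last vowel is 'e' insert -om- after the first vowel; stems whose last vowel is 'o' insert -un- after the first vowel.
So beludum → habeludum.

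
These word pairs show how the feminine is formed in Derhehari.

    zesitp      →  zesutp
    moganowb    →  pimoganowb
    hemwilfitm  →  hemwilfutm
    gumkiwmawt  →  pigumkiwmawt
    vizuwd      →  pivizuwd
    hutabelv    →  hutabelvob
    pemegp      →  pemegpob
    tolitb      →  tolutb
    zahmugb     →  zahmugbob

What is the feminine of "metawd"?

"metawd" has second-to-last letter 'w'. The stems whose second-to-last letter is 'w' (vizuwd → pivizuwd, gumkiwmawt → pigumkiwmawt, moganowb → pimoganowb) add the prefix pi-.
The other patterns: stems whose second-to-last letter is 't' change the last vowel to 'u'; stems whose second-to-last letter is 'g' or 'l' add -ob.
So metawd → pimetawd.

pimetawd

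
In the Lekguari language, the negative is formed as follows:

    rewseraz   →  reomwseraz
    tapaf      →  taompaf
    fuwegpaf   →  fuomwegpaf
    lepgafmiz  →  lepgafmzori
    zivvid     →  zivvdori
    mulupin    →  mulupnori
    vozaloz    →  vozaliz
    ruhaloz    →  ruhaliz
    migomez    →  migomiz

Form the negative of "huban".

rewseraz and lepgafmiz both end in -z yet inflect differently (reomwseraz, lepgafmzori), so the final letter is not what conditions the rule; the last vowel is.
"huban" has last vowel 'a'. The stems whose last vowel is 'a' (rewseraz → reomwseraz, tapaf → taompaf, fuwegpaf → fuomwegpaf) insert -om- after the first vowel.
So huban → huomban.

huomban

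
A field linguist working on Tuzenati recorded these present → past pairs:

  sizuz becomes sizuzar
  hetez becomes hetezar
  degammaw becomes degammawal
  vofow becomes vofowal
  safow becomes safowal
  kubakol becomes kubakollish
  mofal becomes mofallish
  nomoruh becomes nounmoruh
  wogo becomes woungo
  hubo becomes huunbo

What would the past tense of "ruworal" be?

ruworallish

vofow and kubakol both have last vowel 'o' yet inflect differently (vofowal, kubakollish), so the last vowel is not what conditions the rule; the final letter is.
"ruworal" ends in -l. The stems ending in -l (kubakol → kubakollish, mofal → mofallish) double the final consonant and add -ish.
So ruworal → ruworallish.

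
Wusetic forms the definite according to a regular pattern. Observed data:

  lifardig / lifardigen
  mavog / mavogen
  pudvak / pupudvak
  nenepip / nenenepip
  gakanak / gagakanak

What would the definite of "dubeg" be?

dubegen

"dubeg" ends in -g. The stems ending in -g (lifardig → lifardigen, mavog → mavogen) add -en.
The other pattern: stems ending in -k or -p repeat the first consonant+vowel as a prefix.
So dubeg → dubegen.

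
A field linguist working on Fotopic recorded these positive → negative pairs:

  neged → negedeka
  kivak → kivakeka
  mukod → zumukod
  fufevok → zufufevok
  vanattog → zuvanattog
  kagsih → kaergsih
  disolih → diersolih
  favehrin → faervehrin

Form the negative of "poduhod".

neged and mukod both end in -d yet inflect differently (negedeka, zumukod), so the final letter is not what conditions the rule; the last vowel is.
"poduhod" has last vowel 'o'. The stems whose last vowel is 'o' (mukod → zumukod, fufevok → zufufevok, vanattog → zuvanattog) add the prefix zu-.
The other patterns: stems whose last vowel is 'a' or 'e' add -eka; stems whose last vowel is 'i' insert -er- after the first vowel.
So poduhod → zupoduhod.

zupoduhod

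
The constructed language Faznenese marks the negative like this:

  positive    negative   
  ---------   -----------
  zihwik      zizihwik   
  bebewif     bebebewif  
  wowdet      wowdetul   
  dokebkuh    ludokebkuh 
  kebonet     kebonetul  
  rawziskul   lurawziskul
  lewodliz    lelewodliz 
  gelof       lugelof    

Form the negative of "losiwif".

"losiwif" has last vowel 'i'. The stems whose last vowel is 'i' (zihwik → zizihwik, bebewif → bebebewif, lewodliz → lelewodliz) repeat the first consonant+vowel as a prefix.
The other patterns: stems whose last vowel is 'e' add -ul; stems whose last vowel is 'o' or 'u' add the prefix lu-.
So losiwif → lolosiwif.

lolosiwif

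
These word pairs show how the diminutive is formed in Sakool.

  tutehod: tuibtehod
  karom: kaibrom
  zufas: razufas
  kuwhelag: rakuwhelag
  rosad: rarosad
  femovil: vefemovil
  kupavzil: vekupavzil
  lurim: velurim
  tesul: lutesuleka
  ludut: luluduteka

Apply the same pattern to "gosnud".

lugosnudeka

tutehod and rosad both end in -d yet inflect differently (tuibtehod, rarosad), so the final letter is not what conditions the rule; the last vowel is.
"gosnud" has last vowel 'u'. The stems whose last vowel is 'u' (tesul → lutesuleka, ludut → luluduteka) add lu- … -eka around the stem.
The other patterns: stems whose last vowel is 'o' insert -ib- after the first vowel; stems whose last vowel is 'a' add the prefix ra-; stems whose last vowel is 'i' add the prefix ve-.
So gosnud → lugosnudeka.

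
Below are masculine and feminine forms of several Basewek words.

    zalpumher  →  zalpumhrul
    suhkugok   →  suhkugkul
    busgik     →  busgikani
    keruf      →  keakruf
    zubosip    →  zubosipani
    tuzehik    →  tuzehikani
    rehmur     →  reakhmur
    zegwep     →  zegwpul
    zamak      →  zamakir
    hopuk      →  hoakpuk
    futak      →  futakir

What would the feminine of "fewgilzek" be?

fewgilzkul

rehmur and zalpumher both end in -r yet inflect differently (reakhmur, zalpumhrul), so the final letter is not what conditions the rule; the last vowel is.
"fewgilzek" has last vowel 'e'. The stems whose last vowel is 'e' (zalpumher → zalpumhrul, zegwep → zegwpul) delete the last vowel and add -ul.
So fewgilzek → fewgilzkul.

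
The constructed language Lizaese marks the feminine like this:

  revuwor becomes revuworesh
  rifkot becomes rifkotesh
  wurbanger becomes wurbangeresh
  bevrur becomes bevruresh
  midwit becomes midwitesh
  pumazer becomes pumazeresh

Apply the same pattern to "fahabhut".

Every pair shown (revuwor → revuworesh, rifkot → rifkotesh, wurbanger → wurbangeresh, …) follows the same rule: add -esh.
So fahabhut → fahabhutesh.

fahabhutesh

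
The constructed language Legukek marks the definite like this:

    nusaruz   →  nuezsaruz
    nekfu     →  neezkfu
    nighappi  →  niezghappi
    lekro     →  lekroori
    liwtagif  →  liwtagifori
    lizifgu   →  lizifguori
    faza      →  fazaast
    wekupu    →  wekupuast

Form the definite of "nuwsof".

"nuwsof" begins with n-. The stems beginning with n- (nusaruz → nuezsaruz, nekfu → neezkfu, nighappi → niezghappi) insert -ez- after the first vowel.
The other patterns: stems beginning with l- add -ori; stems beginning with f- or w- add -ast.
So nuwsof → nuezwsof.

nuezwsof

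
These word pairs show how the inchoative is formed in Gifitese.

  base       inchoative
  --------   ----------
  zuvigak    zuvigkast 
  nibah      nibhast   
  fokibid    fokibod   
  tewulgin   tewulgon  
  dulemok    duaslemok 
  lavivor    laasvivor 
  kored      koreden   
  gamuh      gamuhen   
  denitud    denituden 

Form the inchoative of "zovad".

zuvigak and dulemok both end in -k yet inflect differently (zuvigkast, duaslemok), so the final letter is not what conditions the rule; the last vowel is.
"zovad" has last vowel 'a'. The stems whose last vowel is 'a' (zuvigak → zuvigkast, nibah → nibhast) delete the last vowel and add -ast.
So zovad → zovdast.

zovdast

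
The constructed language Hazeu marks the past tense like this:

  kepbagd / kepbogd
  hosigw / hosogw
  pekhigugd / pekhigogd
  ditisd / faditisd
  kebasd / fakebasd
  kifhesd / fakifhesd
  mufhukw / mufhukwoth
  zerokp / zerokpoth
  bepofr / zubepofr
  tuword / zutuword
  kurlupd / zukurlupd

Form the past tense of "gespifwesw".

fagespifwesw

kepbagd and ditisd both end in -d yet inflect differently (kepbogd, faditisd), so the final letter is not what conditions the rule; the second-to-last letter is.
"gespifwesw" has second-to-last letter 's'. The stems whose second-to-last letter is 's' (ditisd → faditisd, kebasd → fakebasd, kifhesd → fakifhesd) add the prefix fa-.
So gespifwesw → fagespifwesw.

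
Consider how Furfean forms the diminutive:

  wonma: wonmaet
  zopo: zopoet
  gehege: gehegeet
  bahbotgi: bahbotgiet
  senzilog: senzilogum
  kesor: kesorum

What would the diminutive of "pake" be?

"pake" ends in a vowel. The stems ending in a vowel (wonma → wonmaet, zopo → zopoet, gehege → gehegeet) add -et.
So pake → pakeet.

pakeet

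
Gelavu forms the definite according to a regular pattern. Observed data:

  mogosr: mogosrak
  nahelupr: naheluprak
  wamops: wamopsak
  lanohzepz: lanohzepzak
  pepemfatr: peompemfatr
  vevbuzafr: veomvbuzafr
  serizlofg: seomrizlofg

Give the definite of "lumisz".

lumiszak

mogosr and pepemfatr both end in -r yet inflect differently (mogosrak, peompemfatr), so the final letter is not what conditions the rule; the second-to-last letter is.
"lumisz" has second-to-last letter 's'. The one such stem in the data (mogosr → mogosrak) adds -ak, so the same rule applies.
The other pattern: stems whose second-to-last letter is 'f' or 't' insert -om- after the first vowel.
So lumisz → lumiszak.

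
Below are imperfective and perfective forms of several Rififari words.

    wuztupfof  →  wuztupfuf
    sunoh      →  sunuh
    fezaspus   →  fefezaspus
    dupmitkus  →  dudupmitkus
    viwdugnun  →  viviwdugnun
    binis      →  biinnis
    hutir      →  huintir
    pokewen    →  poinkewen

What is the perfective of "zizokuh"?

fezaspus and binis both end in -s yet inflect differently (fefezaspus, biinnis), so the final letter is not what conditions the rule; the last vowel is.
"zizokuh" has last vowel 'u'. The stems whose last vowel is 'u' (fezaspus → fefezaspus, dupmitkus → dudupmitkus, viwdugnun → viviwdugnun) repeat the first consonant+vowel as a prefix.
The other patterns: stems whose last vowel is 'o' change the last vowel to 'u'; stems whose last vowel is 'e' or 'i' insert -in- after the first vowel.
So zizokuh → zizizokuh.

zizizokuh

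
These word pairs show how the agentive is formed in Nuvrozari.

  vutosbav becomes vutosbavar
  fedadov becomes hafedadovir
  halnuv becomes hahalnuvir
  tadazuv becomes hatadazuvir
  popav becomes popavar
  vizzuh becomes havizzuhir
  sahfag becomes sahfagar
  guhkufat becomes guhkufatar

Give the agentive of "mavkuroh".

hamavkurohir

"mavkuroh" has last vowel 'o'. The one such stem in the data (fedadov → hafedadovir) adds ha- … -ir around the stem, so the same rule applies.
The other pattern: stems whose last vowel is 'a' add -ar.
So mavkuroh → hamavkurohir.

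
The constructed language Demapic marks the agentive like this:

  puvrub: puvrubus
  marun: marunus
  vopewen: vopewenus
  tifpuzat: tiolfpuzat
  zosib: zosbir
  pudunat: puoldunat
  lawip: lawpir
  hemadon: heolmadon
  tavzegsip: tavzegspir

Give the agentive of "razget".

puvrub and zosib both end in -b yet inflect differently (puvrubus, zosbir), so the final letter is not what conditions the rule; the last vowel is.
"razget" has last vowel 'e'. The one such stem in the data (vopewen → vopewenus) adds -us, so the same rule applies.
The other patterns: stems whose last vowel is 'i' delete the last vowel and add -ir; stems whose last vowel is 'a' or 'o' insert -ol- after the first vowel.
So razget → razgetus.

razgetus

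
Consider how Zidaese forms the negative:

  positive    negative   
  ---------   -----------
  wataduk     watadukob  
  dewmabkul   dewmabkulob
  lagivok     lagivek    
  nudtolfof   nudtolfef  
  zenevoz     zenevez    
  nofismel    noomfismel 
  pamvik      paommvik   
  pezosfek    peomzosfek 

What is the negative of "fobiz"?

foombiz

"fobiz" has last vowel 'i'. The one such stem in the data (pamvik → paommvik) inserts -om- after the first vowel (as do nofismel, pezosfek), so the same rule applies.
So fobiz → foombiz.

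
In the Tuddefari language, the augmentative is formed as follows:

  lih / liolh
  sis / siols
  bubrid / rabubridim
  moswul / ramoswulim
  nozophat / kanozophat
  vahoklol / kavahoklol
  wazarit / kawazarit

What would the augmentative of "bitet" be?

moswul and vahoklol both end in -l yet inflect differently (ramoswulim, kavahoklol), so the final letter is not what conditions the rule; the number of vowels is.
"bitet" has 2 vowels. The stems with 2 vowels (bubrid → rabubridim, moswul → ramoswulim) add ra- … -im around the stem.
The other patterns: stems with 1 vowel insert -ol- after the first vowel; stems with 3 vowels add the prefix ka-.
So bitet → rabitetim.

rabitetim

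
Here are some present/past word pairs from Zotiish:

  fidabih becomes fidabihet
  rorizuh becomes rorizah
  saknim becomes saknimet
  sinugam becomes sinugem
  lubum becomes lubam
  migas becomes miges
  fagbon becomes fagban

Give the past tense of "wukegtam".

wukegtem

saknim and sinugam both end in -m yet inflect differently (saknimet, sinugem), so the final letter is not what conditions the rule; the last vowel is.
"wukegtam" has last vowel 'a'. The stems whose last vowel is 'a' (sinugam → sinugem, migas → miges) change the last vowel to 'e'.
The other patterns: stems whose last vowel is 'i' add -et; stems whose last vowel is 'o' or 'u' change the last vowel to 'a'.
So wukegtam → wukegtem.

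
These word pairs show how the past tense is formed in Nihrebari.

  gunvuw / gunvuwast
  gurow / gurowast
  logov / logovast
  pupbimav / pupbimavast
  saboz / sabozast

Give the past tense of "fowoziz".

Every pair shown (gunvuw → gunvuwast, gurow → gurowast, logov → logovast, …) follows the same rule: add -ast.
So fowoziz → fowozizast.

fowozizast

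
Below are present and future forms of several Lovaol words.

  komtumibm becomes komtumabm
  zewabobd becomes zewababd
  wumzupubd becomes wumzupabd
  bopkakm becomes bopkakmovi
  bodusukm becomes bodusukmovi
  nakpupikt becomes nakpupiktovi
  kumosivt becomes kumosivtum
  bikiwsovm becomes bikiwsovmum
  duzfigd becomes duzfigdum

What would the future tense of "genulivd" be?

genulivdum

komtumibm and bopkakm both end in -m yet inflect differently (komtumabm, bopkakmovi), so the final letter is not what conditions the rule; the second-to-last letter is.
"genulivd" has second-to-last letter 'v'. The stems whose second-to-last letter is 'v' (kumosivt → kumosivtum, bikiwsovm → bikiwsovmum) add -um.
So genulivd → genulivdum.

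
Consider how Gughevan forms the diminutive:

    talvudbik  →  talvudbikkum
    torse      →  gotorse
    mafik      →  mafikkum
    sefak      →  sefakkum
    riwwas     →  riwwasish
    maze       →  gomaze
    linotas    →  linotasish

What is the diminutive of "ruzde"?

goruzde

sefak and linotas both have last vowel 'a' yet inflect differently (sefakkum, linotasish), so the last vowel is not what conditions the rule; the final letter is.
"ruzde" ends in -e. The stems ending in -e (torse → gotorse, maze → gomaze) add the prefix go-.
The other patterns: stems ending in -k double the final consonant and add -um; stems ending in -s add -ish.
So ruzde → goruzde.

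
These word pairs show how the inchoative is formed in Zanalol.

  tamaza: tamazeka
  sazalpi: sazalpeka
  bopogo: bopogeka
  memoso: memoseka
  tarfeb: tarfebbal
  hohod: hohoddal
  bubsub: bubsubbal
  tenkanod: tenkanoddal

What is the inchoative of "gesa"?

bopogo and hohod both have last vowel 'o' yet inflect differently (bopogeka, hohoddal), so the last vowel is not what conditions the rule; whether the stem ends in a vowel or a consonant is.
"gesa" ends in a vowel. The stems ending in a vowel (tamaza → tamazeka, sazalpi → sazalpeka, bopogo → bopogeka) drop the final letter and add -eka.
The other pattern: stems ending in a consonant double the final consonant and add -al.
So gesa → geseka.

geseka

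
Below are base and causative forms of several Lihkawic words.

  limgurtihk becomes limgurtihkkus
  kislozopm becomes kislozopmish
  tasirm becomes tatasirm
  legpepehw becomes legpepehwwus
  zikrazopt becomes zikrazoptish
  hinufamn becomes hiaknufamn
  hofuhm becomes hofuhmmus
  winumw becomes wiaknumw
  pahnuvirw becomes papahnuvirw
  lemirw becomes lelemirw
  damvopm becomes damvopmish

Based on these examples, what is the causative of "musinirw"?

mumusinirw

"musinirw" has second-to-last letter 'r'. The stems whose second-to-last letter is 'r' (lemirw → lelemirw, tasirm → tatasirm, pahnuvirw → papahnuvirw) repeat the first consonant+vowel as a prefix.
So musinirw → mumusinirw.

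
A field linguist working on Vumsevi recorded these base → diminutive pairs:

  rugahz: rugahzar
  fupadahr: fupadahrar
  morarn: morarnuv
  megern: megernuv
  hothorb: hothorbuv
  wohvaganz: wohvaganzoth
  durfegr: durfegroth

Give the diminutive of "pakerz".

pakerzuv

rugahz and wohvaganz both end in -z yet inflect differently (rugahzar, wohvaganzoth), so the final letter is not what conditions the rule; the second-to-last letter is.
"pakerz" has second-to-last letter 'r'. The stems whose second-to-last letter is 'r' (morarn → morarnuv, megern → megernuv, hothorb → hothorbuv) add -uv.
The other patterns: stems whose second-to-last letter is 'h' add -ar; stems whose second-to-last letter is 'g' or 'n' add -oth.
So pakerz → pakerzuv.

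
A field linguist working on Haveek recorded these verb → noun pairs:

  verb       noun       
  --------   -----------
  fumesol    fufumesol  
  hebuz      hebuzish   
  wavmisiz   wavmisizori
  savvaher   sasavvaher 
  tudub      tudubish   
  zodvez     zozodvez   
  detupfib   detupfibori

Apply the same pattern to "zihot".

zizihot

hebuz and wavmisiz both end in -z yet inflect differently (hebuzish, wavmisizori), so the final letter is not what conditions the rule; the last vowel is.
"zihot" has last vowel 'o'. The one such stem in the data (fumesol → fufumesol) repeats the first consonant+vowel as a prefix (as do savvaher, zodvez), so the same rule applies.
So zihot → zizihot.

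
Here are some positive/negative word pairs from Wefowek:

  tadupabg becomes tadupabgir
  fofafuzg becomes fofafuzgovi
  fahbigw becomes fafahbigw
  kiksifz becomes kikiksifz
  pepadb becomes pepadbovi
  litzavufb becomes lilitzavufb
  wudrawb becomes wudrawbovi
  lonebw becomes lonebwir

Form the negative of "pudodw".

lonebw and fahbigw both end in -w yet inflect differently (lonebwir, fafahbigw), so the final letter is not what conditions the rule; the second-to-last letter is.
"pudodw" has second-to-last letter 'd'. The one such stem in the data (pepadb → pepadbovi) adds -ovi, so the same rule applies.
The other patterns: stems whose second-to-last letter is 'b' add -ir; stems whose second-to-last letter is 'f' or 'g' repeat the first consonant+vowel as a prefix.
So pudodw → pudodwovi.

pudodwovi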